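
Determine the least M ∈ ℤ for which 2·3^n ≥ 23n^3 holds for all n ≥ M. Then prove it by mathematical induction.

M = 8

At n = 7: 4374 < 7889, so the inequality fails and M ≥ 8. We prove 2·3^n ≥ 23n^3 for all n ≥ 8.
Base case (n = 8): 2·3^n = 13122 and 23n^3 = 11776, so 13122 ≥ 11776.
Suppose the result is true for n = i, so 2·3^i ≥ 23i^3.
Then 2·3^(i + 1) = 3·(2·3^i) ≥ 3·(23i^3).
Also, for i ≥ 8 we have 3·(23i^3) ≥ 23(i+1)^3, since 3 ≥ (1 + 1/i)^3 for all i ≥ 8.
Combining, 2·3^(i + 1) ≥ 23(i+1)^3.
This completes the induction.
Hence the smallest such M is 8.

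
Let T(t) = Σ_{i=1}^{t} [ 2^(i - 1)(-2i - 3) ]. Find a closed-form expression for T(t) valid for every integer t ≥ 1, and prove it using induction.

We claim T(t) = -2^t(2t + 1) + 1 for all t ≥ 1.
When t = 1: T(1) = -5, and the closed form gives -5. They agree.
Inductive step: assume the claim holds for t = i, so T(i) = -2^i(2i + 1) + 1.
Then T(i+1) = T(i) + (2^i(-2i - 5)) = (-2^i(2i + 1) + 1) + (2^i(-2i - 5)).
Simplifying, T(i+1) = -4·2^i·i - 6·2^i + 1 = -2^(i+1)(2(i+1) + 1) + 1,
which is the closed form with t = i+1.
This completes the induction.

T(t) = -2^t(2t + 1) + 1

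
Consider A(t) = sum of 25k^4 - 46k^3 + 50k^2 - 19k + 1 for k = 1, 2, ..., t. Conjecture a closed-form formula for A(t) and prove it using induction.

A(t) = t(5t^4 + t^3 + 2t^2 + 4t - 1)

We claim A(t) = t(5t^4 + t^3 + 2t^2 + 4t - 1) for all t ≥ 1.
When t = 1: A(1) = 11, and the closed form gives 11. They agree.
Suppose the result is true for t = k, so A(k) = k(5k^4 + k^3 + 2k^2 + 4k - 1).
Then A(k+1) = A(k) + (25k^4 + 54k^3 + 62k^2 + 43k + 11) = (k(5k^4 + k^3 + 2k^2 + 4k - 1)) + (25k^4 + 54k^3 + 62k^2 + 43k + 11).
Simplifying, A(k+1) = (k + 1)(5k^4 + 21k^3 + 35k^2 + 31k + 11) = (k+1)(5(k+1)^4 + (k+1)^3 + 2(k+1)^2 + 4(k+1) - 1),
which is the closed form with t = k+1.
This completes the induction.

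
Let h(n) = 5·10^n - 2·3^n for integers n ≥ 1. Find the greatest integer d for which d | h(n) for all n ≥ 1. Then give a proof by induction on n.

Computing the first values: h(1) = 44 and h(2) = 482; gcd(44, 482) = 2, so d ≤ 2.
We prove 2 | 5·10^n - 2·3^n for all n ≥ 1 by induction on n.
When n = 1: h(1) = 44 = 2·(22), so 2 | h(1).
Inductive step: suppose the statement holds for some k ≥ 1, i.e. 2 | h(k). Then
h(k+1) − 10·h(k) = (5·10^(k+1) - 2·3^(k+1)) − 10·(5·10^k - 2·3^k) = (-2)·3^k·(3 − 10) = (14)·3^k. Since 2 | h(k) by the inductive hypothesis, 2 | 10·h(k); and 2 | 14 since 14 = 2·7. Therefore 2 | h(k+1).
By the principle of mathematical induction, the result holds for all n ≥ 1.
Therefore the largest such d is 2.

d = 2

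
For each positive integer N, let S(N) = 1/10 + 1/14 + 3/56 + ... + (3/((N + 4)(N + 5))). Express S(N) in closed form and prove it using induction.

We claim S(N) = 3N/(5(N + 5)) for all N ≥ 1.
Base step (N = 1): S(1) = 1/10, and the closed form gives 1/10. They agree.
Suppose the result is true for N = i, so S(i) = 3i/(5(i + 5)).
Then S(i+1) = S(i) + (3/((i + 5)(i + 6))) = (3i/(5(i + 5))) + (3/((i + 5)(i + 6))).
Simplifying, S(i+1) = 3(i + 1)/(5(i + 6)) = 3(i+1)/(5((i+1) + 5)),
which is the closed form with N = i+1.
This completes the induction.

S(N) = 3N/(5(N + 5))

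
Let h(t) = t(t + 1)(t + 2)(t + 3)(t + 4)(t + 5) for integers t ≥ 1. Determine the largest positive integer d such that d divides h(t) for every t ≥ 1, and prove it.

d = 720

Computing the first values: h(1) = 720 and h(2) = 5040; gcd(720, 5040) = 720, so d ≤ 720.
We prove 720 | t(t + 1)(t + 2)(t + 3)(t + 4)(t + 5) for all t ≥ 1 by induction on t.
When t = 1: h(1) = 720 = 720·(1), so 720 | h(1).
Inductive step: assume the claim holds for t = j, i.e. 720 | h(j). Then
h(j+1) − h(j) = (j+1)·(j+2)·(j+3)·(j+4)·(j+5)·(j+6) − j·(j+1)·(j+2)·(j+3)·(j+4)·(j+5) = (j+1)·(j+2)·(j+3)·(j+4)·(j+5)·[(j+6) − j] = 6·(j+1)·(j+2)·(j+3)·(j+4)·(j+5). The product of 5 consecutive integers is divisible by (5)! = 120, so h(j+1) − h(j) is divisible by 6·120 = 720. By the inductive hypothesis 720 | h(j), hence 720 | h(j+1).
This completes the induction.
Therefore the largest such d is 720.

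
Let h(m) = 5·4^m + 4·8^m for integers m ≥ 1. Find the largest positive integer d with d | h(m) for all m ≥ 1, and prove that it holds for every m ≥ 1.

Computing the first values: h(1) = 52 and h(2) = 336; gcd(52, 336) = 4, so d ≤ 4.
We prove 4 | 5·4^m + 4·8^m for all m ≥ 1 by induction on m.
Base step (m = 1): h(1) = 52 = 4·(13), so 4 | h(1).
Inductive step: suppose the statement holds for some k ≥ 1, i.e. 4 | h(k). Then
h(k+1) − 8·h(k) = (5·4^(k+1) + 4·8^(k+1)) − 8·(5·4^k + 4·8^k) = (5)·4^k·(4 − 8) = (-20)·4^k. Since 4 | h(k) by the inductive hypothesis, 4 | 8·h(k); and 4 | -20 since -20 = 4·-5. Therefore 4 | h(k+1).
By the principle of mathematical induction, the result holds for all m ≥ 1.
Therefore the largest such d is 4.

d = 4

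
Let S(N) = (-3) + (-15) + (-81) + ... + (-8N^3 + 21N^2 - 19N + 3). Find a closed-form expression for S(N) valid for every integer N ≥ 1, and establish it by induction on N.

S(N) = -N(2N^3 - 3N^2 + N + 3)

We claim S(N) = -N(2N^3 - 3N^2 + N + 3) for all N ≥ 1.
Base step (N = 1): S(1) = -3, and the closed form gives -3. They agree.
Inductive step: suppose the statement holds for some i ≥ 1, so S(i) = i(-2i^3 + 3i^2 - i - 3).
Then S(i+1) = S(i) + (-8i^3 - 3i^2 - i - 3) = (i(-2i^3 + 3i^2 - i - 3)) + (-8i^3 - 3i^2 - i - 3).
Simplifying, S(i+1) = -(i + 1)(2i^3 + 3i^2 + i + 3) = -(i+1)(2(i+1)^3 - 3(i+1)^2 + (i+1) + 3),
which is the closed form with N = i+1.
By the principle of mathematical induction, the result holds for all N ≥ 1.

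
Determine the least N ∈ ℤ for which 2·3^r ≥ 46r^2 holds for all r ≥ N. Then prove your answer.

N = 7

At r = 6: 1458 < 1656, so the inequality fails and N ≥ 7. We prove 2·3^r ≥ 46r^2 for all r ≥ 7.
For the base case r = 7: 2·3^r = 4374 and 46r^2 = 2254, so 4374 ≥ 2254.
For the inductive step, assume it holds for an arbitrary i ≥ 7, so 2·3^i ≥ 46i^2.
Then 2·3^(i + 1) = 3·(2·3^i) ≥ 3·(46i^2).
Also, for i ≥ 7 we have 3·(46i^2) ≥ 46(i+1)^2, since 3 ≥ (1 + 1/i)^2 for all i ≥ 7.
Combining, 2·3^(i + 1) ≥ 46(i+1)^2.
By induction, the statement is established for all r ≥ 7.
Hence the smallest such N is 7.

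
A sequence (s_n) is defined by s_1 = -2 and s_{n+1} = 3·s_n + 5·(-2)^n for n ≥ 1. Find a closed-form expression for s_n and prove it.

Computing the first terms: s_1 = -2, s_2 = -16, s_3 = -28. This suggests s_n = -(-2)^n - 4·3^(n - 1).
Base case (n = 1): the formula gives -2 = -2 = s_1.
For the inductive step, assume it holds for an arbitrary j ≥ 1, so s_j = -(-2)^j - 4·3^(j - 1).
Then s_{j+1} = 3·s_j + 5·(-2)^j = 3·(-(-2)^j - 4·3^(j - 1)) + 5·(-2)^j = -(-2)^(j + 1) - 4·3^j = -(-2)^(j+1) - 4·3^((j+1) - 1),
which is the claimed formula at n = j+1.
Hence, by induction on n, the claim holds for every n ≥ 1.

s_n = -(-2)^n - 4·3^(n - 1)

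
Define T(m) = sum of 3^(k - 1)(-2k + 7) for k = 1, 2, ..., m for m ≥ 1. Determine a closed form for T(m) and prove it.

We claim T(m) = 3^m(-m + 4) - 4 for all m ≥ 1.
For the base case m = 1: T(1) = 5, and the closed form gives 5. They agree.
For the inductive step, assume it holds for an arbitrary k ≥ 1, so T(k) = 3^k(-k + 4) - 4.
Then T(k+1) = T(k) + (3^k(-2k + 5)) = (3^k(-k + 4) - 4) + (3^k(-2k + 5)).
Simplifying, T(k+1) = -3^(k + 1)k + 3^(k + 2) - 4 = 3^(k+1)(-(k+1) + 4) - 4,
which is the closed form with m = k+1.
Hence, by induction on m, the claim holds for every m ≥ 1.

T(m) = 3^m(-m + 4) - 4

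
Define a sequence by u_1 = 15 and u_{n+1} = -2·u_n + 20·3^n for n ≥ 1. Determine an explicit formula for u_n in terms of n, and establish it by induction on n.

u_n = 3(-2)^(n - 1) + 4·3^n

Computing the first terms: u_1 = 15, u_2 = 30, u_3 = 120. This suggests u_n = 3(-2)^(n - 1) + 4·3^n.
For the base case n = 1: the formula gives 15 = 15 = u_1.
Inductive step: suppose the statement holds for some k ≥ 1, so u_k = 3(-2)^(k - 1) + 4·3^k.
Then u_{k+1} = -2·u_k + 20·3^k = -2·(3(-2)^(k - 1) + 4·3^k) + 20·3^k = 3(-2)^k + 4·3^(k + 1) = 3(-2)^((k+1) - 1) + 4·3^(k+1),
which is the claimed formula at n = k+1.
This completes the induction.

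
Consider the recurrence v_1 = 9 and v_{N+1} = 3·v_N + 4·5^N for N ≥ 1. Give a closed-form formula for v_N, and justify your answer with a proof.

v_N = -3^(N - 1) + 2·5^N

Computing the first terms: v_1 = 9, v_2 = 47, v_3 = 241. This suggests v_N = -3^(N - 1) + 2·5^N.
For the base case N = 1: the formula gives 9 = 9 = v_1.
Inductive step: suppose the statement holds for some r ≥ 1, so v_r = -3^(r - 1) + 2·5^r.
Then v_{r+1} = 3·v_r + 4·5^r = 3·(-3^(r - 1) + 2·5^r) + 4·5^r = -3^r + 2·5^(r + 1) = -3^((r+1) - 1) + 2·5^(r+1),
which is the claimed formula at N = r+1.
Hence, by induction on N, the claim holds for every N ≥ 1.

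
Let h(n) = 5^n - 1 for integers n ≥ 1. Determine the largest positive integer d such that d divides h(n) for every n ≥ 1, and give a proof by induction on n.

d = 4

Computing the first values: h(1) = 4 and h(2) = 24; gcd(4, 24) = 4, so d ≤ 4.
We prove 4 | 5^n - 1 for all n ≥ 1 by induction on n.
Base step (n = 1): h(1) = 4 = 4·(1), so 4 | h(1).
Inductive step: assume the claim holds for n = r, i.e. 4 | h(r). Then
5^{r+1} − 1^{r+1} = 5·5^r − 1·1^r = 5·(5^r − 1^r) + (4)·1^r. The first term is divisible by 4 by the inductive hypothesis, and the second term (4)·1^r is divisible by 4 since 4 | 4. Hence 4 | h(r+1).
This completes the induction.
Therefore the largest such d is 4.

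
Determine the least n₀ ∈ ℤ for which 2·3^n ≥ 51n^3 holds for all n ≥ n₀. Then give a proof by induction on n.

n₀ = 9

At n = 8: 13122 < 26112, so the inequality fails and n₀ ≥ 9. We prove 2·3^n ≥ 51n^3 for all n ≥ 9.
For the base case n = 9: 2·3^n = 39366 and 51n^3 = 37179, so 39366 ≥ 37179.
For the inductive step, assume it holds for an arbitrary p ≥ 9, so 2·3^p ≥ 51p^3.
Then 2·3^(p + 1) = 3·(2·3^p) ≥ 3·(51p^3).
Also, for p ≥ 9 we have 3·(51p^3) ≥ 51(p+1)^3, since 3 ≥ (1 + 1/p)^3 for all p ≥ 9.
Combining, 2·3^(p + 1) ≥ 51(p+1)^3.
By the principle of mathematical induction, the result holds for all n ≥ 9.
Hence the smallest such n₀ is 9.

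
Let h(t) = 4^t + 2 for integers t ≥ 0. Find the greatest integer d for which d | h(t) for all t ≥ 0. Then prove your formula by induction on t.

Computing the first values: h(0) = 3 and h(1) = 6; gcd(3, 6) = 3, so d ≤ 3.
We prove 3 | 4^t + 2 for all t ≥ 0 by induction on t.
For the base case t = 0: h(0) = 3 = 3·(1), so 3 | h(0).
Inductive step: assume the claim holds for t = j, i.e. 3 | h(j). Then
h(j+1) = 4^(j+1) + 2 = 4·(4^j + 2) - 6 = 4·h(j) - 6. The first term is divisible by 3 by the inductive hypothesis, and -6 is divisible by 3. Hence 3 | h(j+1).
Hence, by induction on t, the claim holds for every t ≥ 0.
Therefore the largest such d is 3.

d = 3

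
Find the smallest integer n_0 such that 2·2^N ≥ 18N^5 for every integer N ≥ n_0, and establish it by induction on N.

At N = 26: 134217728 < 213864768, so the inequality fails and n_0 ≥ 27. We prove 2·2^N ≥ 18N^5 for all N ≥ 27.
Base step (N = 27): 2·2^N = 268435456 and 18N^5 = 258280326, so 268435456 ≥ 258280326.
Suppose the result is true for N = m, so 2·2^m ≥ 18m^5.
Then 2·2^(m + 1) = 2·(2·2^m) ≥ 2·(18m^5).
Also, for m ≥ 27 we have 2·(18m^5) ≥ 18(m+1)^5, since 2 ≥ (1 + 1/m)^5 for all m ≥ 27.
Combining, 2·2^(m + 1) ≥ 18(m+1)^5.
Hence, by induction on N, the claim holds for every N ≥ 27.
Hence the smallest such n_0 is 27.

n_0 = 27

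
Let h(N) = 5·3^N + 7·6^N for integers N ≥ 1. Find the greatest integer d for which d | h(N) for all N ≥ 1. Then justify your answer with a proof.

Computing the first values: h(1) = 57 and h(2) = 297; gcd(57, 297) = 3, so d ≤ 3.
We prove 3 | 5·3^N + 7·6^N for all N ≥ 1 by induction on N.
Base step (N = 1): h(1) = 57 = 3·(19), so 3 | h(1).
For the inductive step, assume it holds for an arbitrary r ≥ 1, i.e. 3 | h(r). Then
h(r+1) − 6·h(r) = (5·3^(r+1) + 7·6^(r+1)) − 6·(5·3^r + 7·6^r) = (5)·3^r·(3 − 6) = (-15)·3^r. Since 3 | h(r) by the inductive hypothesis, 3 | 6·h(r); and 3 | -15 since -15 = 3·-5. Therefore 3 | h(r+1).
By the principle of mathematical induction, the result holds for all N ≥ 1.
Therefore the largest such d is 3.

d = 3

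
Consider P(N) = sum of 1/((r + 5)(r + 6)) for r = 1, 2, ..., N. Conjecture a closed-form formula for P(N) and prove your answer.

We claim P(N) = N/(6(N + 6)) for all N ≥ 1.
For the base case N = 1: P(1) = 1/42, and the closed form gives 1/42. They agree.
Inductive step: suppose the statement holds for some r ≥ 1, so P(r) = r/(6(r + 6)).
Then P(r+1) = P(r) + (1/((r + 6)(r + 7))) = (r/(6(r + 6))) + (1/((r + 6)(r + 7))).
Simplifying, P(r+1) = (r + 1)/(6(r + 7)) = (r+1)/(6((r+1) + 6)),
which is the closed form with N = r+1.
By the principle of mathematical induction, the result holds for all N ≥ 1.

P(N) = N/(6(N + 6))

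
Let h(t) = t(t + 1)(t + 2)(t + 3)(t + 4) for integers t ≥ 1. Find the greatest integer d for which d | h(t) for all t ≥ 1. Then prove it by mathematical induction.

Computing the first values: h(1) = 120 and h(2) = 720; gcd(120, 720) = 120, so d ≤ 120.
We prove 120 | t(t + 1)(t + 2)(t + 3)(t + 4) for all t ≥ 1 by induction on t.
Base step (t = 1): h(1) = 120 = 120·(1), so 120 | h(1).
Suppose the result is true for t = i, i.e. 120 | h(i). Then
h(i+1) − h(i) = (i+1)·(i+2)·(i+3)·(i+4)·(i+5) − i·(i+1)·(i+2)·(i+3)·(i+4) = (i+1)·(i+2)·(i+3)·(i+4)·[(i+5) − i] = 5·(i+1)·(i+2)·(i+3)·(i+4). The product of 4 consecutive integers is divisible by (4)! = 24, so h(i+1) − h(i) is divisible by 5·24 = 120. By the inductive hypothesis 120 | h(i), hence 120 | h(i+1).
By the principle of mathematical induction, the result holds for all t ≥ 1.
Therefore the largest such d is 120.

d = 120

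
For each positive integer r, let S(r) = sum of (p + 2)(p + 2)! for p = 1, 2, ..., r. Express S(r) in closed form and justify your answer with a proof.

We claim S(r) = (r + 3)! - 6 for all r ≥ 1.
When r = 1: S(1) = 18, and the closed form gives 18. They agree.
For the inductive step, assume it holds for an arbitrary p ≥ 1, so S(p) = (p + 3)! - 6.
Then S(p+1) = S(p) + ((p + 3)(p + 3)!) = ((p + 3)! - 6) + ((p + 3)(p + 3)!).
Simplifying, S(p+1) = ((p+1) + 3)! - 6,
which is the closed form with r = p+1.
By induction, the statement is established for all r ≥ 1.

S(r) = (r + 3)! - 6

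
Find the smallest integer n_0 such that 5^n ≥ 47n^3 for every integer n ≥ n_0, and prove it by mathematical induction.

At n = 5: 3125 < 5875, so the inequality fails and n_0 ≥ 6. We prove 5^n ≥ 47n^3 for all n ≥ 6.
For the base case n = 6: 5^n = 15625 and 47n^3 = 10152, so 15625 ≥ 10152.
Inductive step: assume the claim holds for n = p, so 5^p ≥ 47p^3.
Then 5^(p + 1) = 5·(5^p) ≥ 5·(47p^3).
Also, for p ≥ 6 we have 5·(47p^3) ≥ 47(p+1)^3, since 5 ≥ (1 + 1/p)^3 for all p ≥ 6.
Combining, 5^(p + 1) ≥ 47(p+1)^3.
By the principle of mathematical induction, the result holds for all n ≥ 6.
Hence the smallest such n_0 is 6.

n_0 = 6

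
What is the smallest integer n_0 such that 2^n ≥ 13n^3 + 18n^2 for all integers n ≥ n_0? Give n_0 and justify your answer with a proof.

n_0 = 16

At n = 15: 32768 < 47925, so the inequality fails and n_0 ≥ 16. We prove 2^n ≥ 13n^3 + 18n^2 for all n ≥ 16.
Base case (n = 16): 2^n = 65536 and 13n^3 + 18n^2 = 57856, so 65536 ≥ 57856.
Inductive step: assume the claim holds for n = p, so 2^p ≥ 13p^3 + 18p^2.
Then 2^(p + 1) = 2·(2^p) ≥ 2·(13p^3 + 18p^2).
Also, for p ≥ 16 we have 2·(13p^3 + 18p^2) ≥ 13(p+1)^3 + 18(p+1)^2, since 2·(13p^3 + 18p^2) − (13(p+1)^3 + 18(p+1)^2) = 13p^3 - 21p^2 - 75p - 31, which is nonnegative for all p ≥ 16.
Combining, 2^(p + 1) ≥ 13(p+1)^3 + 18(p+1)^2.
Hence, by induction on n, the claim holds for every n ≥ 16.
Hence the smallest such n_0 is 16.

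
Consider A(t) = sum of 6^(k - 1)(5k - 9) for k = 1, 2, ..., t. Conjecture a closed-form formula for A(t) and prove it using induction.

A(t) = 6^t(t - 2) + 2

We claim A(t) = 6^t(t - 2) + 2 for all t ≥ 1.
For the base case t = 1: A(1) = -4, and the closed form gives -4. They agree.
For the inductive step, assume it holds for an arbitrary k ≥ 1, so A(k) = 6^k(k - 2) + 2.
Then A(k+1) = A(k) + (6^k(5k - 4)) = (6^k(k - 2) + 2) + (6^k(5k - 4)).
Simplifying, A(k+1) = 6·6^k·k - 6·6^k + 2 = 6^(k+1)((k+1) - 2) + 2,
which is the closed form with t = k+1.
By induction, the statement is established for all t ≥ 1.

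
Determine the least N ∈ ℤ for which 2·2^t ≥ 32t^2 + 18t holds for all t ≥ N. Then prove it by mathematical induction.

N = 11

At t = 10: 2048 < 3380, so the inequality fails and N ≥ 11. We prove 2·2^t ≥ 32t^2 + 18t for all t ≥ 11.
Base case (t = 11): 2·2^t = 4096 and 32t^2 + 18t = 4070, so 4096 ≥ 4070.
Suppose the result is true for t = p, so 2·2^p ≥ 32p^2 + 18p.
Then 2·2^(p + 1) = 2·(2·2^p) ≥ 2·(32p^2 + 18p).
Also, for p ≥ 11 we have 2·(32p^2 + 18p) ≥ 32(p+1)^2 + 18(p+1), since 2·(32p^2 + 18p) − (32(p+1)^2 + 18(p+1)) = 32p^2 - 46p - 50, which is nonnegative for all p ≥ 11.
Combining, 2·2^(p + 1) ≥ 32(p+1)^2 + 18(p+1).
By the principle of mathematical induction, the result holds for all t ≥ 11.
Hence the smallest such N is 11.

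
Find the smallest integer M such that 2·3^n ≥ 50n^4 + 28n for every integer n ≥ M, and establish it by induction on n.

M = 12

At n = 11: 354294 < 732358, so the inequality fails and M ≥ 12. We prove 2·3^n ≥ 50n^4 + 28n for all n ≥ 12.
Base case (n = 12): 2·3^n = 1062882 and 50n^4 + 28n = 1037136, so 1062882 ≥ 1037136.
For the inductive step, assume it holds for an arbitrary m ≥ 12, so 2·3^m ≥ 50m^4 + 28m.
Then 2·3^(m + 1) = 3·(2·3^m) ≥ 3·(50m^4 + 28m).
Also, for m ≥ 12 we have 3·(50m^4 + 28m) ≥ 50(m+1)^4 + 28(m+1), since 3·(50m^4 + 28m) − (50(m+1)^4 + 28(m+1)) = 100m^4 - 200m^3 - 300m^2 - 144m - 78, which is nonnegative for all m ≥ 12.
Combining, 2·3^(m + 1) ≥ 50(m+1)^4 + 28(m+1).
Hence, by induction on n, the claim holds for every n ≥ 12.
Hence the smallest such M is 12.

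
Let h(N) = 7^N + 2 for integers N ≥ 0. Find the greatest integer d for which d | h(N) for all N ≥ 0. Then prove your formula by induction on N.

d = 3

Computing the first values: h(0) = 3 and h(1) = 9; gcd(3, 9) = 3, so d ≤ 3.
We prove 3 | 7^N + 2 for all N ≥ 0 by induction on N.
When N = 0: h(0) = 3 = 3·(1), so 3 | h(0).
Inductive step: suppose the statement holds for some k ≥ 0, i.e. 3 | h(k). Then
h(k+1) = 7^(k+1) + 2 = 7·(7^k + 2) - 12 = 7·h(k) - 12. The first term is divisible by 3 by the inductive hypothesis, and -12 is divisible by 3. Hence 3 | h(k+1).
By the principle of mathematical induction, the result holds for all N ≥ 0.
Therefore the largest such d is 3.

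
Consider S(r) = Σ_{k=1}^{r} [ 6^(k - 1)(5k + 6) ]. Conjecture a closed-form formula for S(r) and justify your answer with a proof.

We claim S(r) = 6^r(r + 1) - 1 for all r ≥ 1.
When r = 1: S(1) = 11, and the closed form gives 11. They agree.
Inductive step: assume the claim holds for r = k, so S(k) = 6^k(k + 1) - 1.
Then S(k+1) = S(k) + (6^k(5k + 11)) = (6^k(k + 1) - 1) + (6^k(5k + 11)).
Simplifying, S(k+1) = 6·6^k·k + 12·6^k - 1 = 6^(k+1)((k+1) + 1) - 1,
which is the closed form with r = k+1.
Hence, by induction on r, the claim holds for every r ≥ 1.

S(r) = 6^r(r + 1) - 1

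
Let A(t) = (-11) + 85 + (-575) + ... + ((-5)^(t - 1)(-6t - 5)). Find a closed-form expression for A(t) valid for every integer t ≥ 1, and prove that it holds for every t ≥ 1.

A(t) = (-5)^t(t + 1) - 1

We claim A(t) = (-5)^t(t + 1) - 1 for all t ≥ 1.
Base step (t = 1): A(1) = -11, and the closed form gives -11. They agree.
Inductive step: assume the claim holds for t = p, so A(p) = (-5)^p(p + 1) - 1.
Then A(p+1) = A(p) + ((-5)^p(-6p - 11)) = ((-5)^p(p + 1) - 1) + ((-5)^p(-6p - 11)).
Simplifying, A(p+1) = -5(-5)^p·p - 10(-5)^p - 1 = (-5)^(p+1)((p+1) + 1) - 1,
which is the closed form with t = p+1.
Hence, by induction on t, the claim holds for every t ≥ 1.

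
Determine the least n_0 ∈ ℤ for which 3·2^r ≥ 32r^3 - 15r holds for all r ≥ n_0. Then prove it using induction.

n_0 = 16

At r = 15: 98304 < 107775, so the inequality fails and n_0 ≥ 16. We prove 3·2^r ≥ 32r^3 - 15r for all r ≥ 16.
For the base case r = 16: 3·2^r = 196608 and 32r^3 - 15r = 130832, so 196608 ≥ 130832.
Inductive step: suppose the statement holds for some i ≥ 16, so 3·2^i ≥ 32i^3 - 15i.
Then 3·2^(i + 1) = 2·(3·2^i) ≥ 2·(32i^3 - 15i).
Also, for i ≥ 16 we have 2·(32i^3 - 15i) ≥ 32(i+1)^3 - 15(i+1), since 2·(32i^3 - 15i) − (32(i+1)^3 - 15(i+1)) = 32i^3 - 96i^2 - 111i - 17, which is nonnegative for all i ≥ 16.
Combining, 3·2^(i + 1) ≥ 32(i+1)^3 - 15(i+1).
This completes the induction.
Hence the smallest such n_0 is 16.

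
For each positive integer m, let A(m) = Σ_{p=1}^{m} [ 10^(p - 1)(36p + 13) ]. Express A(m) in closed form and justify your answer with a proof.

We claim A(m) = 10^m(4m + 1) - 1 for all m ≥ 1.
Base step (m = 1): A(1) = 49, and the closed form gives 49. They agree.
For the inductive step, assume it holds for an arbitrary p ≥ 1, so A(p) = 10^p(4p + 1) - 1.
Then A(p+1) = A(p) + (10^p(36p + 49)) = (10^p(4p + 1) - 1) + (10^p(36p + 49)).
Simplifying, A(p+1) = 40·10^p·p + 50·10^p - 1 = 10^(p+1)(4(p+1) + 1) - 1,
which is the closed form with m = p+1.
By the principle of mathematical induction, the result holds for all m ≥ 1.

A(m) = 10^m(4m + 1) - 1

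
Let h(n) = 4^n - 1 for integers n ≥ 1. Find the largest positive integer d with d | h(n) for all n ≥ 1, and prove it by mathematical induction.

d = 3

Computing the first values: h(1) = 3 and h(2) = 15; gcd(3, 15) = 3, so d ≤ 3.
We prove 3 | 4^n - 1 for all n ≥ 1 by induction on n.
When n = 1: h(1) = 3 = 3·(1), so 3 | h(1).
For the inductive step, assume it holds for an arbitrary p ≥ 1, i.e. 3 | h(p). Then
4^{p+1} − 1^{p+1} = 4·4^p − 1·1^p = 4·(4^p − 1^p) + (3)·1^p. The first term is divisible by 3 by the inductive hypothesis, and the second term (3)·1^p is divisible by 3 since 3 | 3. Hence 3 | h(p+1).
This completes the induction.
Therefore the largest such d is 3.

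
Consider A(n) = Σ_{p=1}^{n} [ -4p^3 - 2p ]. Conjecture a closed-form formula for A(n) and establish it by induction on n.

We claim A(n) = -n(n + 1)(n^2 + n + 1) for all n ≥ 1.
Base step (n = 1): A(1) = -6, and the closed form gives -6. They agree.
Inductive step: suppose the statement holds for some p ≥ 1, so A(p) = p(-p^3 - 2p^2 - 2p - 1).
Then A(p+1) = A(p) + (-2p - 4(p + 1)^3 - 2) = (p(-p^3 - 2p^2 - 2p - 1)) + (-2p - 4(p + 1)^3 - 2).
Simplifying, A(p+1) = -(p + 1)(p + 2)(p^2 + 3p + 3) = -(p+1)((p+1) + 1)((p+1)^2 + (p+1) + 1),
which is the closed form with n = p+1.
This completes the induction.

A(n) = -n(n + 1)(n^2 + n + 1)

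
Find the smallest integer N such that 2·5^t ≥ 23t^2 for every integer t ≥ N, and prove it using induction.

At t = 2: 50 < 92, so the inequality fails and N ≥ 3. We prove 2·5^t ≥ 23t^2 for all t ≥ 3.
Base case (t = 3): 2·5^t = 250 and 23t^2 = 207, so 250 ≥ 207.
Inductive step: suppose the statement holds for some r ≥ 3, so 2·5^r ≥ 23r^2.
Then 2·5^(r + 1) = 5·(2·5^r) ≥ 5·(23r^2).
Also, for r ≥ 3 we have 5·(23r^2) ≥ 23(r+1)^2, since 5 ≥ (1 + 1/r)^2 for all r ≥ 3.
Combining, 2·5^(r + 1) ≥ 23(r+1)^2.
By the principle of mathematical induction, the result holds for all t ≥ 3.
Hence the smallest such N is 3.

N = 3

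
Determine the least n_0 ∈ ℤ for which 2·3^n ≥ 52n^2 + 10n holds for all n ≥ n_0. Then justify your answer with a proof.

At n = 6: 1458 < 1932, so the inequality fails and n_0 ≥ 7. We prove 2·3^n ≥ 52n^2 + 10n for all n ≥ 7.
For the base case n = 7: 2·3^n = 4374 and 52n^2 + 10n = 2618, so 4374 ≥ 2618.
Inductive step: suppose the statement holds for some p ≥ 7, so 2·3^p ≥ 52p^2 + 10p.
Then 2·3^(p + 1) = 3·(2·3^p) ≥ 3·(52p^2 + 10p).
Also, for p ≥ 7 we have 3·(52p^2 + 10p) ≥ 52(p+1)^2 + 10(p+1), since 3·(52p^2 + 10p) − (52(p+1)^2 + 10(p+1)) = 104p^2 - 84p - 62, which is nonnegative for all p ≥ 7.
Combining, 2·3^(p + 1) ≥ 52(p+1)^2 + 10(p+1).
This completes the induction.
Hence the smallest such n_0 is 7.

n_0 = 7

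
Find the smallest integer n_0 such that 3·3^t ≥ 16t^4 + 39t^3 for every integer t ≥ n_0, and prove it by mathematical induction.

n_0 = 11

At t = 10: 177147 < 199000, so the inequality fails and n_0 ≥ 11. We prove 3·3^t ≥ 16t^4 + 39t^3 for all t ≥ 11.
Base step (t = 11): 3·3^t = 531441 and 16t^4 + 39t^3 = 286165, so 531441 ≥ 286165.
Inductive step: suppose the statement holds for some r ≥ 11, so 3·3^r ≥ 16r^4 + 39r^3.
Then 3·3^(r + 1) = 3·(3·3^r) ≥ 3·(16r^4 + 39r^3).
Also, for r ≥ 11 we have 3·(16r^4 + 39r^3) ≥ 16(r+1)^4 + 39(r+1)^3, since 3·(16r^4 + 39r^3) − (16(r+1)^4 + 39(r+1)^3) = 32r^4 + 14r^3 - 213r^2 - 181r - 55, which is nonnegative for all r ≥ 11.
Combining, 3·3^(r + 1) ≥ 16(r+1)^4 + 39(r+1)^3.
By the principle of mathematical induction, the result holds for all t ≥ 11.
Hence the smallest such n_0 is 11.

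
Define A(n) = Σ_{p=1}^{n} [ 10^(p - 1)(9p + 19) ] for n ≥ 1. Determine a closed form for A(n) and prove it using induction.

We claim A(n) = 10^n(n + 2) - 2 for all n ≥ 1.
Base case (n = 1): A(1) = 28, and the closed form gives 28. They agree.
Suppose the result is true for n = p, so A(p) = 10^p(p + 2) - 2.
Then A(p+1) = A(p) + (10^p(9p + 28)) = (10^p(p + 2) - 2) + (10^p(9p + 28)).
Simplifying, A(p+1) = 10·10^p·p + 30·10^p - 2 = 10^(p+1)((p+1) + 2) - 2,
which is the closed form with n = p+1.
By the principle of mathematical induction, the result holds for all n ≥ 1.

A(n) = 10^n(n + 2) - 2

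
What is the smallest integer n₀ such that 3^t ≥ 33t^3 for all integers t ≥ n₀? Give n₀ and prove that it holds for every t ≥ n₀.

At t = 9: 19683 < 24057, so the inequality fails and n₀ ≥ 10. We prove 3^t ≥ 33t^3 for all t ≥ 10.
Base case (t = 10): 3^t = 59049 and 33t^3 = 33000, so 59049 ≥ 33000.
Inductive step: suppose the statement holds for some i ≥ 10, so 3^i ≥ 33i^3.
Then 3^(i + 1) = 3·(3^i) ≥ 3·(33i^3).
Also, for i ≥ 10 we have 3·(33i^3) ≥ 33(i+1)^3, since 3 ≥ (1 + 1/i)^3 for all i ≥ 10.
Combining, 3^(i + 1) ≥ 33(i+1)^3.
By induction, the statement is established for all t ≥ 10.
Hence the smallest such n₀ is 10.

n₀ = 10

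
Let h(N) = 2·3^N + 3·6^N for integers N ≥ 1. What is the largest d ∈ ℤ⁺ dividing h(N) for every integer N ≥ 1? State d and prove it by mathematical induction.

d = 6

Computing the first values: h(1) = 24 and h(2) = 126; gcd(24, 126) = 6, so d ≤ 6.
We prove 6 | 2·3^N + 3·6^N for all N ≥ 1 by induction on N.
For the base case N = 1: h(1) = 24 = 6·(4), so 6 | h(1).
Inductive step: suppose the statement holds for some i ≥ 1, i.e. 6 | h(i). Then
h(i+1) − 6·h(i) = (2·3^(i+1) + 3·6^(i+1)) − 6·(2·3^i + 3·6^i) = (2)·3^i·(3 − 6) = (-6)·3^i. Since 6 | h(i) by the inductive hypothesis, 6 | 6·h(i); and 6 | -6 since -6 = 6·-1. Therefore 6 | h(i+1).
Hence, by induction on N, the claim holds for every N ≥ 1.
Therefore the largest such d is 6.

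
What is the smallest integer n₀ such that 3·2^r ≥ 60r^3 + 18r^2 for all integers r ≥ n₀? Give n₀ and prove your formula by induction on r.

At r = 16: 196608 < 250368, so the inequality fails and n₀ ≥ 17. We prove 3·2^r ≥ 60r^3 + 18r^2 for all r ≥ 17.
For the base case r = 17: 3·2^r = 393216 and 60r^3 + 18r^2 = 299982, so 393216 ≥ 299982.
Inductive step: suppose the statement holds for some p ≥ 17, so 3·2^p ≥ 60p^3 + 18p^2.
Then 3·2^(p + 1) = 2·(3·2^p) ≥ 2·(60p^3 + 18p^2).
Also, for p ≥ 17 we have 2·(60p^3 + 18p^2) ≥ 60(p+1)^3 + 18(p+1)^2, since 2·(60p^3 + 18p^2) − (60(p+1)^3 + 18(p+1)^2) = 60p^3 - 162p^2 - 216p - 78, which is nonnegative for all p ≥ 17.
Combining, 3·2^(p + 1) ≥ 60(p+1)^3 + 18(p+1)^2.
By induction, the statement is established for all r ≥ 17.
Hence the smallest such n₀ is 17.

n₀ = 17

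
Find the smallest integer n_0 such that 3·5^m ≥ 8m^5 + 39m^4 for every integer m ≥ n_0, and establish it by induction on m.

At m = 6: 46875 < 112752, so the inequality fails and n_0 ≥ 7. We prove 3·5^m ≥ 8m^5 + 39m^4 for all m ≥ 7.
When m = 7: 3·5^m = 234375 and 8m^5 + 39m^4 = 228095, so 234375 ≥ 228095.
For the inductive step, assume it holds for an arbitrary k ≥ 7, so 3·5^k ≥ 8k^5 + 39k^4.
Then 3·5^(k + 1) = 5·(3·5^k) ≥ 5·(8k^5 + 39k^4).
Also, for k ≥ 7 we have 5·(8k^5 + 39k^4) ≥ 8(k+1)^5 + 39(k+1)^4, since 5·(8k^5 + 39k^4) − (8(k+1)^5 + 39(k+1)^4) = 32k^5 + 116k^4 - 236k^3 - 314k^2 - 196k - 47, which is nonnegative for all k ≥ 7.
Combining, 3·5^(k + 1) ≥ 8(k+1)^5 + 39(k+1)^4.
By induction, the statement is established for all m ≥ 7.
Hence the smallest such n_0 is 7.

n_0 = 7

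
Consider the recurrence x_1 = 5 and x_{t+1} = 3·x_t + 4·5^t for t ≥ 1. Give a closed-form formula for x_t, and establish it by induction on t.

Computing the first terms: x_1 = 5, x_2 = 35, x_3 = 205. This suggests x_t = -5·3^(t - 1) + 2·5^t.
For the base case t = 1: the formula gives 5 = 5 = x_1.
Inductive step: assume the claim holds for t = m, so x_m = -5·3^(m - 1) + 2·5^m.
Then x_{m+1} = 3·x_m + 4·5^m = 3·(-5·3^(m - 1) + 2·5^m) + 4·5^m = -5·3^m + 2·5^(m + 1) = -5·3^((m+1) - 1) + 2·5^(m+1),
which is the claimed formula at t = m+1.
Hence, by induction on t, the claim holds for every t ≥ 1.

x_t = -5·3^(t - 1) + 2·5^t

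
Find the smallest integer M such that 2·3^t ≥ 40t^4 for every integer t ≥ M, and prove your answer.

M = 12

At t = 11: 354294 < 585640, so the inequality fails and M ≥ 12. We prove 2·3^t ≥ 40t^4 for all t ≥ 12.
When t = 12: 2·3^t = 1062882 and 40t^4 = 829440, so 1062882 ≥ 829440.
For the inductive step, assume it holds for an arbitrary r ≥ 12, so 2·3^r ≥ 40r^4.
Then 2·3^(r + 1) = 3·(2·3^r) ≥ 3·(40r^4).
Also, for r ≥ 12 we have 3·(40r^4) ≥ 40(r+1)^4, since 3 ≥ (1 + 1/r)^4 for all r ≥ 12.
Combining, 2·3^(r + 1) ≥ 40(r+1)^4.
This completes the induction.
Hence the smallest such M is 12.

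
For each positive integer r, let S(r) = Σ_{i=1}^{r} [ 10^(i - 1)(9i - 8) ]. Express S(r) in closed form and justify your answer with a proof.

We claim S(r) = 10^r(r - 1) + 1 for all r ≥ 1.
When r = 1: S(1) = 1, and the closed form gives 1. They agree.
Inductive step: assume the claim holds for r = i, so S(i) = 10^i(i - 1) + 1.
Then S(i+1) = S(i) + (10^i(9i + 1)) = (10^i(i - 1) + 1) + (10^i(9i + 1)).
Simplifying, S(i+1) = 10^(i + 1)i + 1 = 10^(i+1)((i+1) - 1) + 1,
which is the closed form with r = i+1.
By the principle of mathematical induction, the result holds for all r ≥ 1.

S(r) = 10^r(r - 1) + 1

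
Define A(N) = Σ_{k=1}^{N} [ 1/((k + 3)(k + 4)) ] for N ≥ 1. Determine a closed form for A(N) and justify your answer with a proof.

We claim A(N) = N/(4(N + 4)) for all N ≥ 1.
Base case (N = 1): A(1) = 1/20, and the closed form gives 1/20. They agree.
Inductive step: suppose the statement holds for some k ≥ 1, so A(k) = k/(4(k + 4)).
Then A(k+1) = A(k) + (1/((k + 4)(k + 5))) = (k/(4(k + 4))) + (1/((k + 4)(k + 5))).
Simplifying, A(k+1) = (k + 1)/(4(k + 5)) = (k+1)/(4((k+1) + 4)),
which is the closed form with N = k+1.
This completes the induction.

A(N) = N/(4(N + 4))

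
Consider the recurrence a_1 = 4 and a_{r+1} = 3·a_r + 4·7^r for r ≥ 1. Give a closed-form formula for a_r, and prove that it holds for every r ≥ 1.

a_r = -3^r + 7^r

Computing the first terms: a_1 = 4, a_2 = 40, a_3 = 316. This suggests a_r = -3^r + 7^r.
Base case (r = 1): the formula gives 4 = 4 = a_1.
For the inductive step, assume it holds for an arbitrary m ≥ 1, so a_m = -3^m + 7^m.
Then a_{m+1} = 3·a_m + 4·7^m = 3·(-3^m + 7^m) + 4·7^m = -3^(m + 1) + 7^(m + 1),
which is the claimed formula at r = m+1.
By induction, the statement is established for all r ≥ 1.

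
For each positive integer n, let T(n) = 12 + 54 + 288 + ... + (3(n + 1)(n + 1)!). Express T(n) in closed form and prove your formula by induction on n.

We claim T(n) = 3(n + 2)! - 6 for all n ≥ 1.
When n = 1: T(1) = 12, and the closed form gives 12. They agree.
Suppose the result is true for n = i, so T(i) = 3(i + 2)! - 6.
Then T(i+1) = T(i) + (3(i + 2)(i + 2)!) = (3(i + 2)! - 6) + (3(i + 2)(i + 2)!).
Simplifying, T(i+1) = 3((i+1) + 2)! - 6,
which is the closed form with n = i+1.
By the principle of mathematical induction, the result holds for all n ≥ 1.

T(n) = 3(n + 2)! - 6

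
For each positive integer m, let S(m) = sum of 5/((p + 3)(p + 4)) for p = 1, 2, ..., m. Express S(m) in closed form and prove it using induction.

S(m) = 5m/(4(m + 4))

We claim S(m) = 5m/(4(m + 4)) for all m ≥ 1.
For the base case m = 1: S(1) = 1/4, and the closed form gives 1/4. They agree.
Inductive step: assume the claim holds for m = p, so S(p) = 5p/(4(p + 4)).
Then S(p+1) = S(p) + (5/((p + 4)(p + 5))) = (5p/(4(p + 4))) + (5/((p + 4)(p + 5))).
Simplifying, S(p+1) = 5(p + 1)/(4(p + 5)) = 5(p+1)/(4((p+1) + 4)),
which is the closed form with m = p+1.
By the principle of mathematical induction, the result holds for all m ≥ 1.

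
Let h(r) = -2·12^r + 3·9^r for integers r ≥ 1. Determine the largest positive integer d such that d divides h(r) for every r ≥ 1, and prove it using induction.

d = 3

Computing the first values: h(1) = 3 and h(2) = -45; gcd(3, -45) = 3, so d ≤ 3.
We prove 3 | -2·12^r + 3·9^r for all r ≥ 1 by induction on r.
Base step (r = 1): h(1) = 3 = 3·(1), so 3 | h(1).
Suppose the result is true for r = p, i.e. 3 | h(p). Then
h(p+1) − 12·h(p) = (-2·12^(p+1) + 3·9^(p+1)) − 12·(-2·12^p + 3·9^p) = (3)·9^p·(9 − 12) = (-9)·9^p. Since 3 | h(p) by the inductive hypothesis, 3 | 12·h(p); and 3 | -9 since -9 = 3·-3. Therefore 3 | h(p+1).
This completes the induction.
Therefore the largest such d is 3.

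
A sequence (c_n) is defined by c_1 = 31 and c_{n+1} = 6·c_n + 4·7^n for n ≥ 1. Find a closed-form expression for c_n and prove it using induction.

c_n = 3·6^(n - 1) + 4·7^n

Computing the first terms: c_1 = 31, c_2 = 214, c_3 = 1480. This suggests c_n = 3·6^(n - 1) + 4·7^n.
Base step (n = 1): the formula gives 31 = 31 = c_1.
Inductive step: suppose the statement holds for some r ≥ 1, so c_r = 3·6^(r - 1) + 4·7^r.
Then c_{r+1} = 6·c_r + 4·7^r = 6·(3·6^(r - 1) + 4·7^r) + 4·7^r = 3·6^r + 4·7^(r + 1) = 3·6^((r+1) - 1) + 4·7^(r+1),
which is the claimed formula at n = r+1.
This completes the induction.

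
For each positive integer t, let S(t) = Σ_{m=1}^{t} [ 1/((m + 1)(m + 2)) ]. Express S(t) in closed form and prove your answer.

S(t) = t/(2(t + 2))

We claim S(t) = t/(2(t + 2)) for all t ≥ 1.
When t = 1: S(1) = 1/6, and the closed form gives 1/6. They agree.
Inductive step: suppose the statement holds for some m ≥ 1, so S(m) = m/(2(m + 2)).
Then S(m+1) = S(m) + (1/((m + 2)(m + 3))) = (m/(2(m + 2))) + (1/((m + 2)(m + 3))).
Simplifying, S(m+1) = (m + 1)/(2(m + 3)) = (m+1)/(2((m+1) + 2)),
which is the closed form with t = m+1.
Hence, by induction on t, the claim holds for every t ≥ 1.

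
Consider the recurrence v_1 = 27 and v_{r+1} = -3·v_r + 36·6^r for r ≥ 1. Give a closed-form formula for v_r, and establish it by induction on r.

v_r = -(-3)^r + 4·6^r

Computing the first terms: v_1 = 27, v_2 = 135, v_3 = 891. This suggests v_r = -(-3)^r + 4·6^r.
For the base case r = 1: the formula gives 27 = 27 = v_1.
For the inductive step, assume it holds for an arbitrary k ≥ 1, so v_k = -(-3)^k + 4·6^k.
Then v_{k+1} = -3·v_k + 36·6^k = -3·(-(-3)^k + 4·6^k) + 36·6^k = -(-3)^(k + 1) + 4·6^(k + 1),
which is the claimed formula at r = k+1.
Hence, by induction on r, the claim holds for every r ≥ 1.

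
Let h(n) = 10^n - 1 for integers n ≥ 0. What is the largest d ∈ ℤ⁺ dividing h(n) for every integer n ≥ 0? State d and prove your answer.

Computing the first values: h(0) = 0 and h(1) = 9; gcd(0, 9) = 9, so d ≤ 9.
We prove 9 | 10^n - 1 for all n ≥ 0 by induction on n.
For the base case n = 0: h(0) = 0 = 9·(0), so 9 | h(0).
Inductive step: assume the claim holds for n = m, i.e. 9 | h(m). Then
h(m+1) = 10^(m+1) - 1 = 10·(10^m - 1) + 9 = 10·h(m) + 9. The first term is divisible by 9 by the inductive hypothesis, and 9 is divisible by 9. Hence 9 | h(m+1).
Hence, by induction on n, the claim holds for every n ≥ 0.
Therefore the largest such d is 9.

d = 9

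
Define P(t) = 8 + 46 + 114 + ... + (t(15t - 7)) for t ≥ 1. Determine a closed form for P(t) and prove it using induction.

P(t) = t(t + 1)(5t - 1)

We claim P(t) = t(t + 1)(5t - 1) for all t ≥ 1.
Base case (t = 1): P(1) = 8, and the closed form gives 8. They agree.
For the inductive step, assume it holds for an arbitrary r ≥ 1, so P(r) = r(5r^2 + 4r - 1).
Then P(r+1) = P(r) + ((r + 1)(15r + 8)) = (r(5r^2 + 4r - 1)) + ((r + 1)(15r + 8)).
Simplifying, P(r+1) = (r + 1)(r + 2)(5r + 4) = (r+1)((r+1) + 1)(5(r+1) - 1),
which is the closed form with t = r+1.
This completes the induction.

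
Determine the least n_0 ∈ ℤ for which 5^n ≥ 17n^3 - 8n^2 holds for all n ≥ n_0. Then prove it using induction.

At n = 4: 625 < 960, so the inequality fails and n_0 ≥ 5. We prove 5^n ≥ 17n^3 - 8n^2 for all n ≥ 5.
When n = 5: 5^n = 3125 and 17n^3 - 8n^2 = 1925, so 3125 ≥ 1925.
For the inductive step, assume it holds for an arbitrary k ≥ 5, so 5^k ≥ 17k^3 - 8k^2.
Then 5^(k + 1) = 5·(5^k) ≥ 5·(17k^3 - 8k^2).
Also, for k ≥ 5 we have 5·(17k^3 - 8k^2) ≥ 17(k+1)^3 - 8(k+1)^2, since 5·(17k^3 - 8k^2) − (17(k+1)^3 - 8(k+1)^2) = 68k^3 - 83k^2 - 35k - 9, which is nonnegative for all k ≥ 5.
Combining, 5^(k + 1) ≥ 17(k+1)^3 - 8(k+1)^2.
By the principle of mathematical induction, the result holds for all n ≥ 5.
Hence the smallest such n_0 is 5.

n_0 = 5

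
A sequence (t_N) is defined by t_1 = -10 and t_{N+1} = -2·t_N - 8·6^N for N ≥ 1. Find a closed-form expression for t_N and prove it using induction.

t_N = -(-2)^(N + 1) - 6^N

Computing the first terms: t_1 = -10, t_2 = -28, t_3 = -232. This suggests t_N = -(-2)^(N + 1) - 6^N.
Base step (N = 1): the formula gives -10 = -10 = t_1.
Inductive step: suppose the statement holds for some i ≥ 1, so t_i = -(-2)^(i + 1) - 6^i.
Then t_{i+1} = -2·t_i - 8·6^i = -2·(-(-2)^(i + 1) - 6^i) - 8·6^i = -(-2)^(i + 2) - 6^(i + 1) = -(-2)^((i+1) + 1) - 6^(i+1),
which is the claimed formula at N = i+1.
Hence, by induction on N, the claim holds for every N ≥ 1.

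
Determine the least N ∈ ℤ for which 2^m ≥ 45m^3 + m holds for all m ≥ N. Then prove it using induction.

At m = 18: 262144 < 262458, so the inequality fails and N ≥ 19. We prove 2^m ≥ 45m^3 + m for all m ≥ 19.
Base case (m = 19): 2^m = 524288 and 45m^3 + m = 308674, so 524288 ≥ 308674.
Inductive step: assume the claim holds for m = r, so 2^r ≥ 45r^3 + r.
Then 2^(r + 1) = 2·(2^r) ≥ 2·(45r^3 + r).
Also, for r ≥ 19 we have 2·(45r^3 + r) ≥ 45(r+1)^3 + (r+1), since 2·(45r^3 + r) − (45(r+1)^3 + (r+1)) = 45r^3 - 135r^2 - 134r - 46, which is nonnegative for all r ≥ 19.
Combining, 2^(r + 1) ≥ 45(r+1)^3 + (r+1).
By induction, the statement is established for all m ≥ 19.
Hence the smallest such N is 19.

N = 19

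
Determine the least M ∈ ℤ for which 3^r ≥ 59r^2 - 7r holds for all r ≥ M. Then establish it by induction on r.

M = 8

At r = 7: 2187 < 2842, so the inequality fails and M ≥ 8. We prove 3^r ≥ 59r^2 - 7r for all r ≥ 8.
Base case (r = 8): 3^r = 6561 and 59r^2 - 7r = 3720, so 6561 ≥ 3720.
For the inductive step, assume it holds for an arbitrary j ≥ 8, so 3^j ≥ 59j^2 - 7j.
Then 3^(j + 1) = 3·(3^j) ≥ 3·(59j^2 - 7j).
Also, for j ≥ 8 we have 3·(59j^2 - 7j) ≥ 59(j+1)^2 - 7(j+1), since 3·(59j^2 - 7j) − (59(j+1)^2 - 7(j+1)) = 118j^2 - 132j - 52, which is nonnegative for all j ≥ 8.
Combining, 3^(j + 1) ≥ 59(j+1)^2 - 7(j+1).
By induction, the statement is established for all r ≥ 8.
Hence the smallest such M is 8.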